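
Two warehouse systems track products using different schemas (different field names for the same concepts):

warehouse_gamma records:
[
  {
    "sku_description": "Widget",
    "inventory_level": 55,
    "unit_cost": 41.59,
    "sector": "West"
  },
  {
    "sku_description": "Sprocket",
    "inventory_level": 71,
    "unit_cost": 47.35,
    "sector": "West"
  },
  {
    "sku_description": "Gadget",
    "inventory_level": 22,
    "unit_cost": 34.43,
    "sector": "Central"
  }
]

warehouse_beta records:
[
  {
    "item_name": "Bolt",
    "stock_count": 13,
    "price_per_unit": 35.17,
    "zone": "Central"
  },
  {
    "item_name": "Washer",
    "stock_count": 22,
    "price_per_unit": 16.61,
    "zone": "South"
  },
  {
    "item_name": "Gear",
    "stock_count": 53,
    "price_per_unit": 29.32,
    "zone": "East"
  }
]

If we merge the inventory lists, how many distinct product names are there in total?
6

Schema mapping: "sku_description" (warehouse_gamma) = "item_name" (warehouse_beta) = product name

Products in warehouse_gamma: ['Gadget', 'Sprocket', 'Widget']
Products in warehouse_beta: ['Bolt', 'Gear', 'Washer']

Union (unique products): ['Bolt', 'Gadget', 'Gear', 'Sprocket', 'Washer', 'Widget']
Count: 6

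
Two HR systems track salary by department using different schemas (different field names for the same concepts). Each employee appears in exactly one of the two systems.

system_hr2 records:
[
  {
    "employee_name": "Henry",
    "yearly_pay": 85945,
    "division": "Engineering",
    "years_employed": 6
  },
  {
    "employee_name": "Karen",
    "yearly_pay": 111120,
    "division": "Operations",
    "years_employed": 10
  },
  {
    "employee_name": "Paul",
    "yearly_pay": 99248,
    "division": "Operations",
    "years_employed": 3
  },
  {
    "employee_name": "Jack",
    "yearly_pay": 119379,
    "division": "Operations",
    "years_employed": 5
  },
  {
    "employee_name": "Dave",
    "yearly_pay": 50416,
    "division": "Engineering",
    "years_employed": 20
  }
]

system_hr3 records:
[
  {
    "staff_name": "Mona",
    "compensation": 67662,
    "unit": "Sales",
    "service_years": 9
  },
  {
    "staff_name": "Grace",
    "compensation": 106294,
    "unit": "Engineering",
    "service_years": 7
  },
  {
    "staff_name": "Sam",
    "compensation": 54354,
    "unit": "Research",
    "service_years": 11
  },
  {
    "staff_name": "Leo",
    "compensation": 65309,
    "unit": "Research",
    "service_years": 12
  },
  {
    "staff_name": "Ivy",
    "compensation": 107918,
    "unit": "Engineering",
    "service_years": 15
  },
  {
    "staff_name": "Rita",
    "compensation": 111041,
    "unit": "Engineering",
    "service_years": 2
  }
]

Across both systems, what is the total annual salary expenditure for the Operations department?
329747

Schema mappings:
- "division" (system_hr2) = "unit" (system_hr3) = department
- "yearly_pay" (system_hr2) = "compensation" (system_hr3) = salary

Operations salaries from system_hr2: 329747
Operations salaries from system_hr3: 0

Total: 329747 + 0 = 329747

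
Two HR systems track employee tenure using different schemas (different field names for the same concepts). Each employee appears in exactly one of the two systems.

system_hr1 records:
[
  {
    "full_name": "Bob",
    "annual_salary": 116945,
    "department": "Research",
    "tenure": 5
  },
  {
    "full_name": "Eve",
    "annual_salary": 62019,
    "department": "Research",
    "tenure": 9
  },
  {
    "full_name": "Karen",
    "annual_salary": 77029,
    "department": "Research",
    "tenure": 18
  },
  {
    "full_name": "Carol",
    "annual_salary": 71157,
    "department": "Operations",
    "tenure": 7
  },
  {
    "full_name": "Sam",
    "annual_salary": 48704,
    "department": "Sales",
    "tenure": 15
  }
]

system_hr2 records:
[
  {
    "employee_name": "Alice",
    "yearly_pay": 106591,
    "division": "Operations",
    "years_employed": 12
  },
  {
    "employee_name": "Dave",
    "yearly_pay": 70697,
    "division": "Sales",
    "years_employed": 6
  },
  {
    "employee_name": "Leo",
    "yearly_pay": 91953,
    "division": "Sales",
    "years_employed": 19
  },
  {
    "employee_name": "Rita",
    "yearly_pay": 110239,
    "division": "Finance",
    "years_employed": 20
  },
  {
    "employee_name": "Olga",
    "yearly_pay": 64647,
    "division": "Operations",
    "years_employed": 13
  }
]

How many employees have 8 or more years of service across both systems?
7

Reconcile schemas: "tenure" (system_hr1) = "years_employed" (system_hr2) = years of service

From system_hr1: 3 employees with >= 8 years
From system_hr2: 4 employees with >= 8 years

Total: 3 + 4 = 7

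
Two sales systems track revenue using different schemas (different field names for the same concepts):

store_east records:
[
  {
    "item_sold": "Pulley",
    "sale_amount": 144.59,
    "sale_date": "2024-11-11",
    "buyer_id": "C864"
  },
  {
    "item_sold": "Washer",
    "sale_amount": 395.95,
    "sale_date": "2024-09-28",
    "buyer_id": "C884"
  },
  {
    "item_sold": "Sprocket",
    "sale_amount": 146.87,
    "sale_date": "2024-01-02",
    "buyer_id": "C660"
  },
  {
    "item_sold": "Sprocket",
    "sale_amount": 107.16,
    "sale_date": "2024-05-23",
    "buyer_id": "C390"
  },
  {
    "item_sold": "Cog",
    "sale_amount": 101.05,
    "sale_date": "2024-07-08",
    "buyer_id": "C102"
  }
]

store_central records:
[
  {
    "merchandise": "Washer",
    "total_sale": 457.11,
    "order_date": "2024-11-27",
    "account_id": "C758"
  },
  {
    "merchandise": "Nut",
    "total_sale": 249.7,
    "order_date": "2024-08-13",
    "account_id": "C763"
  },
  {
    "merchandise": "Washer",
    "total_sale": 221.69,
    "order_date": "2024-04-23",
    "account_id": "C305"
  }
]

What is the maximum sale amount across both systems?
457.11

Reconcile: "sale_amount" (store_east) = "total_sale" (store_central) = sale amount

Maximum in store_east: 395.95
Maximum in store_central: 457.11

Overall maximum: max(395.95, 457.11) = 457.11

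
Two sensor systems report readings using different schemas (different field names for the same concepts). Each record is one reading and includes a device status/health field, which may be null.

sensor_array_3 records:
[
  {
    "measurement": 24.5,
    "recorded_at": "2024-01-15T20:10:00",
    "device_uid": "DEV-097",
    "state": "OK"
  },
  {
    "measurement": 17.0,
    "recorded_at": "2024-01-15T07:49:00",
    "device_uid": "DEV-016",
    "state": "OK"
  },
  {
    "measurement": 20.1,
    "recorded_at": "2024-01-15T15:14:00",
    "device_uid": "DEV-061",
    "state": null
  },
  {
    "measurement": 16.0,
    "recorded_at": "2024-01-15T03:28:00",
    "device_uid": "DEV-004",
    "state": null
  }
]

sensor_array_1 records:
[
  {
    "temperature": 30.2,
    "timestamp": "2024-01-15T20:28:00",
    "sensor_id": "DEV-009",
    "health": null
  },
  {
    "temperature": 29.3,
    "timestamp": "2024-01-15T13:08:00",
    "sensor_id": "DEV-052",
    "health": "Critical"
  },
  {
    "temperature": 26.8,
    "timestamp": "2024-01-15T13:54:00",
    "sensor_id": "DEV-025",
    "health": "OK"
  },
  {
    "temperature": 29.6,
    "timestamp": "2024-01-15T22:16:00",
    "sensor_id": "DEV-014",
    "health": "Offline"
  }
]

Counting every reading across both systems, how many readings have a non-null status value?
5

Schema mapping: "state" (sensor_array_3) = "health" (sensor_array_1) = status

Non-null in sensor_array_3: 2
Non-null in sensor_array_1: 3

Total non-null: 2 + 3 = 5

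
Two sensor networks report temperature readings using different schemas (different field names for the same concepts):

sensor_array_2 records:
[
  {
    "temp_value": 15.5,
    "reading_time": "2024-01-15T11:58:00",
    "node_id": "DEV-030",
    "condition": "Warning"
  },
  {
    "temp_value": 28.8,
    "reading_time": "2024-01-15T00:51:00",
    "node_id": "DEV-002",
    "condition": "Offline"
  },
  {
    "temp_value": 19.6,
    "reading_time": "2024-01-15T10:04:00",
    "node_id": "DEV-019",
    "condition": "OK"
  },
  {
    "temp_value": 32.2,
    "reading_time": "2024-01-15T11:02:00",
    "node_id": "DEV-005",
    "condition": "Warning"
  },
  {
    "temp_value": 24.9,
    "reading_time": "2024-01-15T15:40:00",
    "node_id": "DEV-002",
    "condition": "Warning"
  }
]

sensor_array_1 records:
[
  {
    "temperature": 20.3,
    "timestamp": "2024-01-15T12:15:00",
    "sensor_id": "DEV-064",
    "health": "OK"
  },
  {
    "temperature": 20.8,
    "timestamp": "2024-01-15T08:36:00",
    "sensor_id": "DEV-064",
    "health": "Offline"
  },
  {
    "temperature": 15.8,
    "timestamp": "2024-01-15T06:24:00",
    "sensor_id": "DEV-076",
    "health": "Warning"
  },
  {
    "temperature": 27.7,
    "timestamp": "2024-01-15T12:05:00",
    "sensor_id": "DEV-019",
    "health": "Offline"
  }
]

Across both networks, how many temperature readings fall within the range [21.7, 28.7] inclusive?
2

Schema mapping: "temp_value" (sensor_array_2) = "temperature" (sensor_array_1) = temperature

Readings in [21.7, 28.7] from sensor_array_2: 1
Readings in [21.7, 28.7] from sensor_array_1: 1

Total count: 1 + 1 = 2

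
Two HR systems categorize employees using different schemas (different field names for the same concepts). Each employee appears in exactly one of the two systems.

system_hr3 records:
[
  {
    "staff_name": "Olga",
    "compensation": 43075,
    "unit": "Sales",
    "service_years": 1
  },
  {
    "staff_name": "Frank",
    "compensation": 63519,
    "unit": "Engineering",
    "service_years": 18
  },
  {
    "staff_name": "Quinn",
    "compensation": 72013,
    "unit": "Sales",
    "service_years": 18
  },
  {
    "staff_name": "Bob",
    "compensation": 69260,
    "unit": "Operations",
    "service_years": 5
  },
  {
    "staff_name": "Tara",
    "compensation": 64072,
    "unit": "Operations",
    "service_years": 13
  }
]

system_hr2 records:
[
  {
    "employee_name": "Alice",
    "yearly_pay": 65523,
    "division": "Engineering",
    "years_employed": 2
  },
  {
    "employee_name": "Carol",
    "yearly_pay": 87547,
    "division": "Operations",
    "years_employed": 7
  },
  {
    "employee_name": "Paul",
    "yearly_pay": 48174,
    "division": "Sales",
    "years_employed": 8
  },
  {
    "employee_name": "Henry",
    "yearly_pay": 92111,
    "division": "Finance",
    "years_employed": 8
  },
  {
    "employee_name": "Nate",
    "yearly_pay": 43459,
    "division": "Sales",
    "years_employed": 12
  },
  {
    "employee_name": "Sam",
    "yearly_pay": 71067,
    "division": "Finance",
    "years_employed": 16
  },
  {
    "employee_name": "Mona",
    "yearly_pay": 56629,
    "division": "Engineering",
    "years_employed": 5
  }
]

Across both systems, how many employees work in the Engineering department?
3

Schema mapping: "unit" (system_hr3) = "division" (system_hr2) = department

Engineering employees in system_hr3: 1
Engineering employees in system_hr2: 2

Total in Engineering: 1 + 2 = 3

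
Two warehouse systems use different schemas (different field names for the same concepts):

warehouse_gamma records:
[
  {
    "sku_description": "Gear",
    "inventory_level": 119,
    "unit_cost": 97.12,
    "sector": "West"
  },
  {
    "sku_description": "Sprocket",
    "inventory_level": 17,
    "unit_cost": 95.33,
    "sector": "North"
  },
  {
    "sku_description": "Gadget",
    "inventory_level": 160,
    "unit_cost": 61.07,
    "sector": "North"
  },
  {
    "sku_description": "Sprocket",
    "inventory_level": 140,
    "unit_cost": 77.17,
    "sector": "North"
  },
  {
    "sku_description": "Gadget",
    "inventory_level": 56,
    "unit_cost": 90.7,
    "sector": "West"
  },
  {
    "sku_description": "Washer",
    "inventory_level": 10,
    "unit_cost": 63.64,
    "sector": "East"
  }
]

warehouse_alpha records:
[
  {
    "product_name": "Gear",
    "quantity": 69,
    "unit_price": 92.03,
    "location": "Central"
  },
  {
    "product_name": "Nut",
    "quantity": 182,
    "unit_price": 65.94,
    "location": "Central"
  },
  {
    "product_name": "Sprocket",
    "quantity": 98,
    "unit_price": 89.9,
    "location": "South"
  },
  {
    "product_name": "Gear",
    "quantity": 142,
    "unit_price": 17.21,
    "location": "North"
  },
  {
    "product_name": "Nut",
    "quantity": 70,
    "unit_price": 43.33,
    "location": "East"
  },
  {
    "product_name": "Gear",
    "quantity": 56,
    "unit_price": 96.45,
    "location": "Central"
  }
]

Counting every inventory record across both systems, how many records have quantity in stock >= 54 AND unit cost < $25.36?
1

Schema mappings:
- "inventory_level" (warehouse_gamma) = "quantity" (warehouse_alpha) = quantity
- "unit_cost" (warehouse_gamma) = "unit_price" (warehouse_alpha) = unit cost

Records meeting both conditions in warehouse_gamma: 0
Records meeting both conditions in warehouse_alpha: 1

Total: 0 + 1 = 1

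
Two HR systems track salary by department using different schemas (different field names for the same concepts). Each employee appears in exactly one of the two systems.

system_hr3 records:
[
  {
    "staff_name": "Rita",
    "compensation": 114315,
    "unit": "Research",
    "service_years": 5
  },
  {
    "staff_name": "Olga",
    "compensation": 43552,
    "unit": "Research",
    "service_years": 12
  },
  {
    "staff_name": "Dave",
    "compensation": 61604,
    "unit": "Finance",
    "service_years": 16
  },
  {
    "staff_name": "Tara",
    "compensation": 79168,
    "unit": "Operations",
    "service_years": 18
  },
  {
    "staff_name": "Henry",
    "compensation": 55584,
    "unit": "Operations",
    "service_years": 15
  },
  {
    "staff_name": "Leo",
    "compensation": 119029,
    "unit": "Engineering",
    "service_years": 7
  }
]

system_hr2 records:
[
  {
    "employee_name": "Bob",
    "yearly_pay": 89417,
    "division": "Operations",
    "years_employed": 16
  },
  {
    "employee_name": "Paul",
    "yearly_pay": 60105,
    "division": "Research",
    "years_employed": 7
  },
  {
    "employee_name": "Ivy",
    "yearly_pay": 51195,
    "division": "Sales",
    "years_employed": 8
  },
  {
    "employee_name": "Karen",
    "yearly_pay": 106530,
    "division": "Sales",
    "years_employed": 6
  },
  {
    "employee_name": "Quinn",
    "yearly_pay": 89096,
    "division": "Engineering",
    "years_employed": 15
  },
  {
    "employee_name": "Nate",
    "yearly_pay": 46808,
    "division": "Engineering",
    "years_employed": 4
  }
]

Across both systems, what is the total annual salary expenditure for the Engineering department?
254933

Schema mappings:
- "unit" (system_hr3) = "division" (system_hr2) = department
- "compensation" (system_hr3) = "yearly_pay" (system_hr2) = salary

Engineering salaries from system_hr3: 119029
Engineering salaries from system_hr2: 135904

Total: 119029 + 135904 = 254933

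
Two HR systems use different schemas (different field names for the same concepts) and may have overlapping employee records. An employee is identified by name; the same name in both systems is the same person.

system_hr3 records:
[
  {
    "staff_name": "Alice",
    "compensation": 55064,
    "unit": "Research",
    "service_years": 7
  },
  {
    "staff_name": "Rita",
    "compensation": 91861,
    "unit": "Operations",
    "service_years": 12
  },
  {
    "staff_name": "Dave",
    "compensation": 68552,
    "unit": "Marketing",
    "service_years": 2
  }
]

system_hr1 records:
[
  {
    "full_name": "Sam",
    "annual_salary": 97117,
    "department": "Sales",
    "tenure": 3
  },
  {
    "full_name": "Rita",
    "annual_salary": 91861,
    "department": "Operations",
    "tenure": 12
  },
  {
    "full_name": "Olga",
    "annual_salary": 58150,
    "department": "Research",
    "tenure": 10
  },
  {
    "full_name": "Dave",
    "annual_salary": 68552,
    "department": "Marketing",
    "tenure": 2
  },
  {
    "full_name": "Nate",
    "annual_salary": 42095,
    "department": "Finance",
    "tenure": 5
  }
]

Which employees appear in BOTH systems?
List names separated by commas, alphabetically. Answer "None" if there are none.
Dave, Rita

Schema mapping: "staff_name" (system_hr3) = "full_name" (system_hr1) = employee name

Names in system_hr3: ['Alice', 'Dave', 'Rita']
Names in system_hr1: ['Dave', 'Nate', 'Olga', 'Rita', 'Sam']

Intersection: ['Dave', 'Rita']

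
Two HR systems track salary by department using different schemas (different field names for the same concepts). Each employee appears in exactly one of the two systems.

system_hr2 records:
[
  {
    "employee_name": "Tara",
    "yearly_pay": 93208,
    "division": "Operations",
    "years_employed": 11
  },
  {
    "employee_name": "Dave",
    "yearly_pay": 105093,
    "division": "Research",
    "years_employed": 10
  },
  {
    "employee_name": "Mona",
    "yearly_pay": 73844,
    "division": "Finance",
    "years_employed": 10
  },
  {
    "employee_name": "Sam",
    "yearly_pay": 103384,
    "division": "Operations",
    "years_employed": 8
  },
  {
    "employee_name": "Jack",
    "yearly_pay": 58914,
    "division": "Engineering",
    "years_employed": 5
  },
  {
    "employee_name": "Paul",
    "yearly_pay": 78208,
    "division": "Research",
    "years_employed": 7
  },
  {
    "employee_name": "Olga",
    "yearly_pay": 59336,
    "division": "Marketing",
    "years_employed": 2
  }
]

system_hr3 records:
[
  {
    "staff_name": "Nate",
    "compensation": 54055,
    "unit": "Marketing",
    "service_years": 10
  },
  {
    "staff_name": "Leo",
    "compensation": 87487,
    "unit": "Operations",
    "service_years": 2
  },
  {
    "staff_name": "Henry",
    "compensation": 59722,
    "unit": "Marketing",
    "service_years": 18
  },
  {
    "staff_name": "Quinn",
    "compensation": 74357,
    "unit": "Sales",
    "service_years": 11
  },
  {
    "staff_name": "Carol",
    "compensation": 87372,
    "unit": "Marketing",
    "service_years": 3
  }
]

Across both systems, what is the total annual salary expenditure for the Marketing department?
260485

Schema mappings:
- "division" (system_hr2) = "unit" (system_hr3) = department
- "yearly_pay" (system_hr2) = "compensation" (system_hr3) = salary

Marketing salaries from system_hr2: 59336
Marketing salaries from system_hr3: 201149

Total: 59336 + 201149 = 260485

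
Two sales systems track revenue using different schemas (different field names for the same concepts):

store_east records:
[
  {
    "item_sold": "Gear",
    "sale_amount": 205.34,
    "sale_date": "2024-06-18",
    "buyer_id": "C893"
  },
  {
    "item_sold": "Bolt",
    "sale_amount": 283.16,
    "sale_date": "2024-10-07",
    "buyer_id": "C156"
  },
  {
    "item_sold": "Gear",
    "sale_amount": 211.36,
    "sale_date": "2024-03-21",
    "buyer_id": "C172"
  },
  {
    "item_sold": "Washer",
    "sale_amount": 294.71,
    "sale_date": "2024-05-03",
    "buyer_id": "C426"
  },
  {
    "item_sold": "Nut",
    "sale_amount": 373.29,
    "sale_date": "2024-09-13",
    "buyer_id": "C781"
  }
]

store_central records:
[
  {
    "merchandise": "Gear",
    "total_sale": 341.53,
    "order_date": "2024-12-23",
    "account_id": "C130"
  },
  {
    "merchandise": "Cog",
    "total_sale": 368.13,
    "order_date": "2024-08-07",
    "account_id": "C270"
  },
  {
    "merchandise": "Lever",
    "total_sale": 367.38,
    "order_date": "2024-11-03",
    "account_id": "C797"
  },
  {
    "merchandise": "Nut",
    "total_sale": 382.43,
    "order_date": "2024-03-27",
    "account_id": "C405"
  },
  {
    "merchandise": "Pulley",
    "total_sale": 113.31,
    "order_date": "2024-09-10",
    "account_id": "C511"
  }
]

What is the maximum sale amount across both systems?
382.43

Reconcile: "sale_amount" (store_east) = "total_sale" (store_central) = sale amount

Maximum in store_east: 373.29
Maximum in store_central: 382.43

Overall maximum: max(373.29, 382.43) = 382.43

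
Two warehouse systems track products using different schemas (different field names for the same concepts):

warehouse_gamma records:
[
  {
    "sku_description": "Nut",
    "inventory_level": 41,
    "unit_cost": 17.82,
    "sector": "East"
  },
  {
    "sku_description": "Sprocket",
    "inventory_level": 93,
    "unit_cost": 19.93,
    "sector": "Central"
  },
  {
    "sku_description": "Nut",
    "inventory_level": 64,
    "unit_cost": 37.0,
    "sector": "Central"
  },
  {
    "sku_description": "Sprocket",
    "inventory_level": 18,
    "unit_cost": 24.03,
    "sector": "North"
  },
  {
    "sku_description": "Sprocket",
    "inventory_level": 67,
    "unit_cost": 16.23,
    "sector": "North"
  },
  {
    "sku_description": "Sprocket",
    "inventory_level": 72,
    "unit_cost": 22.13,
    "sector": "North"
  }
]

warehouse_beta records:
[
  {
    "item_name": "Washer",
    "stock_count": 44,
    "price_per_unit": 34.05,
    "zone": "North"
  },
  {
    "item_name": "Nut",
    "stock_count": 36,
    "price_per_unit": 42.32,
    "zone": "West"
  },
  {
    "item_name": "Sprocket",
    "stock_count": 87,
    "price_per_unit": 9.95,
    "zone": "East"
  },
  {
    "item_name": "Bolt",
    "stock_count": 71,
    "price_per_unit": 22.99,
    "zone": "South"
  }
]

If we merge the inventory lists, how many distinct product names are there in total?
4

Schema mapping: "sku_description" (warehouse_gamma) = "item_name" (warehouse_beta) = product name

Products in warehouse_gamma: ['Nut', 'Sprocket']
Products in warehouse_beta: ['Bolt', 'Nut', 'Sprocket', 'Washer']

Union (unique products): ['Bolt', 'Nut', 'Sprocket', 'Washer']
Count: 4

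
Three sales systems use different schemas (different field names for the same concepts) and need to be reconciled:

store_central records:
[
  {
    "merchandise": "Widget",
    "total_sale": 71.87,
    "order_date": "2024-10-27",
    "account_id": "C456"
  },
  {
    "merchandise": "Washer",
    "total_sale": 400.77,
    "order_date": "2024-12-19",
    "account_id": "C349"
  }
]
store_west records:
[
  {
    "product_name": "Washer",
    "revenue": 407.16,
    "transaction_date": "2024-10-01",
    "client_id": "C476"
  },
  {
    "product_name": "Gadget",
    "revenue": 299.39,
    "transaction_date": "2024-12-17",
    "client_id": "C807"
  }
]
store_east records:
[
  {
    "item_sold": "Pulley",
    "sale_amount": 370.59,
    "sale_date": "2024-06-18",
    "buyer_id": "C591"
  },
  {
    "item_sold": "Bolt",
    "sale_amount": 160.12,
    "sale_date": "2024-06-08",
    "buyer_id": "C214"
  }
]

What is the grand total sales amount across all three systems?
1709.9

Schema reconciliation - all amount fields map to sale amount:

store_central (total_sale): 472.64
store_west (revenue): 706.55
store_east (sale_amount): 530.71

Grand total: 1709.9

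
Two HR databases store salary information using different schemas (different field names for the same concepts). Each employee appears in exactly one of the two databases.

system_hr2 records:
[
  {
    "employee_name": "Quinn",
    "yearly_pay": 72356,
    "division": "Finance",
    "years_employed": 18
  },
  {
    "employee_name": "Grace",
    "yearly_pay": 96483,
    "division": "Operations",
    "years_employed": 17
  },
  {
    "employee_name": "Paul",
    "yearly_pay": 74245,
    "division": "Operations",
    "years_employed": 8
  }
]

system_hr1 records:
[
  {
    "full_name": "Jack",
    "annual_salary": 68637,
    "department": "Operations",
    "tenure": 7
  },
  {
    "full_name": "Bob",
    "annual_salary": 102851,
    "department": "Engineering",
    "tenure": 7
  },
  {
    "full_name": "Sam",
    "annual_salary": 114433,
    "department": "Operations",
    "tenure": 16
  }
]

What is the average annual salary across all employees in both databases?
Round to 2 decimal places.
88167.50

Schema mapping: "yearly_pay" (system_hr2) = "annual_salary" (system_hr1) = annual salary

All salaries: [72356, 96483, 74245, 68637, 102851, 114433]
Sum: 529005
Count: 6
Average: 529005 / 6 = 88167.50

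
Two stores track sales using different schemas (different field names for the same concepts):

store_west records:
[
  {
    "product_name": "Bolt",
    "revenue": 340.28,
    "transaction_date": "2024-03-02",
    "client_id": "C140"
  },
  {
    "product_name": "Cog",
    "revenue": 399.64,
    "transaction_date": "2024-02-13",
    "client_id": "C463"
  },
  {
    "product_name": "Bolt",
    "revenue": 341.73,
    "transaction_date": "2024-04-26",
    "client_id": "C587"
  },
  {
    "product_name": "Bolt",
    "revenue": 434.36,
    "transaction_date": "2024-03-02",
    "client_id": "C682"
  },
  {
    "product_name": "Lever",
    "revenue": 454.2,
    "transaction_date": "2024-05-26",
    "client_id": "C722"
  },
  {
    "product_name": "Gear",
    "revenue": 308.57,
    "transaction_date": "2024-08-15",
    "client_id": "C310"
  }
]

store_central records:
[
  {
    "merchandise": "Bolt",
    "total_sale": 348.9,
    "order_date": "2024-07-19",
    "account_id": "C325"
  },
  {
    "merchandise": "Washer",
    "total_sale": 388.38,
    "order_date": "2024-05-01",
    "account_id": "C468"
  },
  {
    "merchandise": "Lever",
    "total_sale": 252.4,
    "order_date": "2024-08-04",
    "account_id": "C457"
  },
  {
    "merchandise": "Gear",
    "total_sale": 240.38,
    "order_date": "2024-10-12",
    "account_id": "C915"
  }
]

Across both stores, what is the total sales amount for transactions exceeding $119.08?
3508.84

Schema mapping: "revenue" (store_west) = "total_sale" (store_central) = sale amount

Sum of sales > $119.08 in store_west: 2278.78
Sum of sales > $119.08 in store_central: 1230.06

Total: 2278.78 + 1230.06 = 3508.84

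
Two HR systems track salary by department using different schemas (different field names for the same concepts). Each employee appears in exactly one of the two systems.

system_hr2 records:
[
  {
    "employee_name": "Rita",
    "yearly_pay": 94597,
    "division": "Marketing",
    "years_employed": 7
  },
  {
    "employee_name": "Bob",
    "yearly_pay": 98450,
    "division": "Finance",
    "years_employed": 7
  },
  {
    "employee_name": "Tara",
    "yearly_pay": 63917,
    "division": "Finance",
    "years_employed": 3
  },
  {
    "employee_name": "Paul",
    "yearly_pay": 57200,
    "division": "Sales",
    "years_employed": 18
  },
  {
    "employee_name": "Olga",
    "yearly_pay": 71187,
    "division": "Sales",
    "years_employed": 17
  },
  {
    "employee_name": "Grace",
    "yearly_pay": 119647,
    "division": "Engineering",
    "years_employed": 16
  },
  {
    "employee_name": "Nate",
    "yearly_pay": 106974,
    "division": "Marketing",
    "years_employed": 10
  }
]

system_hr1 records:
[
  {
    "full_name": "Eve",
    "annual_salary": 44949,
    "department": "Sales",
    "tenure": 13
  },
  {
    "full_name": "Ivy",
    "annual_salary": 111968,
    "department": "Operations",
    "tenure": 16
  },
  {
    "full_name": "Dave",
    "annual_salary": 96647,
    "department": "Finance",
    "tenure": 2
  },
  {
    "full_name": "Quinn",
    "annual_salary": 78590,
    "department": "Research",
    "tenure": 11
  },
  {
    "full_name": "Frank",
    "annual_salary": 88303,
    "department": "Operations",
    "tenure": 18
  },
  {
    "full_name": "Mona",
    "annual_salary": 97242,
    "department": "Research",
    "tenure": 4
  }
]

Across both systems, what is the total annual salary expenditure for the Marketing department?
201571

Schema mappings:
- "division" (system_hr2) = "department" (system_hr1) = department
- "yearly_pay" (system_hr2) = "annual_salary" (system_hr1) = salary

Marketing salaries from system_hr2: 201571
Marketing salaries from system_hr1: 0

Total: 201571 + 0 = 201571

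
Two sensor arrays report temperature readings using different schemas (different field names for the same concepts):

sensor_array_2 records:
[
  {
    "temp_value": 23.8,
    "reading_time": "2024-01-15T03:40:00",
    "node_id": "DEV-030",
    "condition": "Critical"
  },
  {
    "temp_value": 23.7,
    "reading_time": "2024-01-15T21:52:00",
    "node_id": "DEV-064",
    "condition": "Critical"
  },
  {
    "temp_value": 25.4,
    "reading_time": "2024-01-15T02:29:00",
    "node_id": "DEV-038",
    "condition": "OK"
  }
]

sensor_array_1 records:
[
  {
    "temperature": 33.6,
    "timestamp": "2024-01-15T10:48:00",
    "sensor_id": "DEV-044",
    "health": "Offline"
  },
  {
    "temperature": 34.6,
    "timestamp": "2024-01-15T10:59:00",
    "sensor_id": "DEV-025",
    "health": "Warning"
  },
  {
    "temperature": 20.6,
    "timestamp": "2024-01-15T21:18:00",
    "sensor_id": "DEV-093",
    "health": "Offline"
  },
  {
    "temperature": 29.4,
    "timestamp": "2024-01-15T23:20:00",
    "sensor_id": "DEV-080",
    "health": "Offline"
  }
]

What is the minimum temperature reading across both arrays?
20.6

Schema mapping: "temp_value" (sensor_array_2) = "temperature" (sensor_array_1) = temperature reading

Minimum in sensor_array_2: 23.7
Minimum in sensor_array_1: 20.6

Overall minimum: min(23.7, 20.6) = 20.6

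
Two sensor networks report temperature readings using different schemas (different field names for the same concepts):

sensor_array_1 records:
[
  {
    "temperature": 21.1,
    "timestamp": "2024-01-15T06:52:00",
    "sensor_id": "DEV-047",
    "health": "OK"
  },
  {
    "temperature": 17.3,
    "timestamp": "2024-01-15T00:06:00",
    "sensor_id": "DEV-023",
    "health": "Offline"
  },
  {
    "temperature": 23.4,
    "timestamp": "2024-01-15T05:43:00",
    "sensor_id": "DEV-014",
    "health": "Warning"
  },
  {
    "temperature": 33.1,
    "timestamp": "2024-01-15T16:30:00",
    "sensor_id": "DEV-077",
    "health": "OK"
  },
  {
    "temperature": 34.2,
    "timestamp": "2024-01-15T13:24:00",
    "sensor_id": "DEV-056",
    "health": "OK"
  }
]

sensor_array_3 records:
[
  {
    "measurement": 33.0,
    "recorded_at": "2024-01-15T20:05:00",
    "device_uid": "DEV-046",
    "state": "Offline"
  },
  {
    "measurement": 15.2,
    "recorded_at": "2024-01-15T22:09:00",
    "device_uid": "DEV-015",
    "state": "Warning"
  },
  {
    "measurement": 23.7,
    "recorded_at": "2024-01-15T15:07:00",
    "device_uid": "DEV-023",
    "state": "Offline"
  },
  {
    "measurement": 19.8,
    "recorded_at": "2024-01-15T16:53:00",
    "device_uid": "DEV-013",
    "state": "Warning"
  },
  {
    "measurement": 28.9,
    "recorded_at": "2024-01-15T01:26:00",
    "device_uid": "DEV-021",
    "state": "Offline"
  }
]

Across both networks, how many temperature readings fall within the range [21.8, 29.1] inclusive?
3

Schema mapping: "temperature" (sensor_array_1) = "measurement" (sensor_array_3) = temperature

Readings in [21.8, 29.1] from sensor_array_1: 1
Readings in [21.8, 29.1] from sensor_array_3: 2

Total count: 1 + 2 = 3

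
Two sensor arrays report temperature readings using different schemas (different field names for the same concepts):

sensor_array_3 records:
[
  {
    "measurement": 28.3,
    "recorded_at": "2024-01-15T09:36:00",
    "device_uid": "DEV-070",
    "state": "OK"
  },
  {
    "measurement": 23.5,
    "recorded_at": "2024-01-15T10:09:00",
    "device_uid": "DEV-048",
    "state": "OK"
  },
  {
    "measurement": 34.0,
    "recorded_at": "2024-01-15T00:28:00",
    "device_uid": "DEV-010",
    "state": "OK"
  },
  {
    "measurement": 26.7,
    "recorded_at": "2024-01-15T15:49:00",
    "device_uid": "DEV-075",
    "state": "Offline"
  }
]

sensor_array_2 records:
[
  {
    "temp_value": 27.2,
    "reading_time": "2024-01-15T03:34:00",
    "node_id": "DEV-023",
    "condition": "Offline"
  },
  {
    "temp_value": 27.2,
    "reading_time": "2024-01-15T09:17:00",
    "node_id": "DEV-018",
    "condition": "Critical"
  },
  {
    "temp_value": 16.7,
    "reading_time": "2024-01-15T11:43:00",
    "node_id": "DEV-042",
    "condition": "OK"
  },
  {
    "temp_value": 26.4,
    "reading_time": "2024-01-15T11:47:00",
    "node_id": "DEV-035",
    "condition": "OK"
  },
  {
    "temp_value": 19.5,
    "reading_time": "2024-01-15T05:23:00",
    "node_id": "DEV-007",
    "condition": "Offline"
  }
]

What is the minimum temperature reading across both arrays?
16.7

Schema mapping: "measurement" (sensor_array_3) = "temp_value" (sensor_array_2) = temperature reading

Minimum in sensor_array_3: 23.5
Minimum in sensor_array_2: 16.7

Overall minimum: min(23.5, 16.7) = 16.7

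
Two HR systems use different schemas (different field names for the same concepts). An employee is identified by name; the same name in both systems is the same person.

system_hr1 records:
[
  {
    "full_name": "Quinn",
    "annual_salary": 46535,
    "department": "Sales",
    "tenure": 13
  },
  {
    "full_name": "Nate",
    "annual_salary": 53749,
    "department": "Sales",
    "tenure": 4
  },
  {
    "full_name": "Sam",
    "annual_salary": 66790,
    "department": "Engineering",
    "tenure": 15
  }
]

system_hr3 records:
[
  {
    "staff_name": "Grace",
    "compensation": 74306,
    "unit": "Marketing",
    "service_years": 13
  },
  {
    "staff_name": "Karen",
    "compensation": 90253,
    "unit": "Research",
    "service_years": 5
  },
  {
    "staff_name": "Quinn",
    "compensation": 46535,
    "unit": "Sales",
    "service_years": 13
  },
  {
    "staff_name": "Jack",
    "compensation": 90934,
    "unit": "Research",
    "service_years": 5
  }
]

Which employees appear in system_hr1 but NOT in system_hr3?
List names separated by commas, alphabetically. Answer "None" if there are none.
Nate, Sam

Schema mapping: "full_name" (system_hr1) = "staff_name" (system_hr3) = employee name

Names in system_hr1: ['Nate', 'Quinn', 'Sam']
Names in system_hr3: ['Grace', 'Jack', 'Karen', 'Quinn']

In system_hr1 but not system_hr3: ['Nate', 'Sam']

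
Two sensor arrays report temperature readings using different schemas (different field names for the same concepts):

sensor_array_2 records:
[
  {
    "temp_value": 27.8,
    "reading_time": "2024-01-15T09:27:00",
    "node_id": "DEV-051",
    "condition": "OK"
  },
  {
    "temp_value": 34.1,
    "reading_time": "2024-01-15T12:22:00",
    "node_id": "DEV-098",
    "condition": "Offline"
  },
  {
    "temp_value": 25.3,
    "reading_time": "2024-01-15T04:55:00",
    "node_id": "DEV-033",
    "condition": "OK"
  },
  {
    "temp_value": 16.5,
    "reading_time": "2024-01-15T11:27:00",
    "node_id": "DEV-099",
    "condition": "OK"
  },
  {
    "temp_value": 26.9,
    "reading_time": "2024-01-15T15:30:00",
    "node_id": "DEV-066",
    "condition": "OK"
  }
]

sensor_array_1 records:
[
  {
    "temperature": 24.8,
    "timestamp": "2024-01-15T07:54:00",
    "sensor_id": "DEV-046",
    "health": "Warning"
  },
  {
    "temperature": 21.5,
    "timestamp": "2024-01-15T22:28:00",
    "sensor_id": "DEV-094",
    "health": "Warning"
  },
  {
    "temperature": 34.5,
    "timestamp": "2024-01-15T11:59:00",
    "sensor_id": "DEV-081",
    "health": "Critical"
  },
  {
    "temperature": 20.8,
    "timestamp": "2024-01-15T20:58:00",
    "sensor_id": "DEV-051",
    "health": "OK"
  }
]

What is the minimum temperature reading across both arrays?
16.5

Schema mapping: "temp_value" (sensor_array_2) = "temperature" (sensor_array_1) = temperature reading

Minimum in sensor_array_2: 16.5
Minimum in sensor_array_1: 20.8

Overall minimum: min(16.5, 20.8) = 16.5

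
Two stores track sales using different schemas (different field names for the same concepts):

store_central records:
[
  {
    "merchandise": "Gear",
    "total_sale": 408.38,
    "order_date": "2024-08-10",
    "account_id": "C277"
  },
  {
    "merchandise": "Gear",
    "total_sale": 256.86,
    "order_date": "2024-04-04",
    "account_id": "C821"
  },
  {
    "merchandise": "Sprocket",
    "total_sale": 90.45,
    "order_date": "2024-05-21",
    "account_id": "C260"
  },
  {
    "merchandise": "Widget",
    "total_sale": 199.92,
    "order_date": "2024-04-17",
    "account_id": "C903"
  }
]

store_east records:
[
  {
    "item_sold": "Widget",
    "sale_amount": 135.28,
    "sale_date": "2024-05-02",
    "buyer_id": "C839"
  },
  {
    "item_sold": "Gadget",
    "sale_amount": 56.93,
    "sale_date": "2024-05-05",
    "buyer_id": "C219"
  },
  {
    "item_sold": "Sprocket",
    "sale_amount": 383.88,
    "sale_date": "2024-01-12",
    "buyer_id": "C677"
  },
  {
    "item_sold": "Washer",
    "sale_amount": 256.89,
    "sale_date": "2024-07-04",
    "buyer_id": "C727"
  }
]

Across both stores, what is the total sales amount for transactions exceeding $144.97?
1505.93

Schema mapping: "total_sale" (store_central) = "sale_amount" (store_east) = sale amount

Sum of sales > $144.97 in store_central: 865.16
Sum of sales > $144.97 in store_east: 640.77

Total: 865.16 + 640.77 = 1505.93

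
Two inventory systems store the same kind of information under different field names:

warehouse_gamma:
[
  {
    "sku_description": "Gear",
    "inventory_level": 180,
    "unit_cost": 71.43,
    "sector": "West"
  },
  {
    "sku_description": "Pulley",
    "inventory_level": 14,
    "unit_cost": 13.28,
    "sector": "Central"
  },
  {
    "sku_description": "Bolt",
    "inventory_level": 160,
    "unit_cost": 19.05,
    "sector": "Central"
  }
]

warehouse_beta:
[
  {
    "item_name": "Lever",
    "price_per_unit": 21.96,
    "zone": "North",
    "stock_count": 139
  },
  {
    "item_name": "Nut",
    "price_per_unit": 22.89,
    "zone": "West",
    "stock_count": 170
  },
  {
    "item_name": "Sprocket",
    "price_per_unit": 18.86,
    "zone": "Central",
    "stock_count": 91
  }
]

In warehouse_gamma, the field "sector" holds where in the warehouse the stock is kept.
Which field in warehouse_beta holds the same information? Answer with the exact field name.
zone

In warehouse_gamma, "sector" holds where in the warehouse the stock is kept.
The fields in warehouse_beta are: "item_name", "price_per_unit", "zone", "stock_count".
"zone" is the match: the name refers to the same concept and its values are area labels (e.g. 'Central', 'North').
The other fields ("item_name", "price_per_unit", "stock_count") hold different kinds of data.

So "sector" in warehouse_gamma corresponds to "zone" in warehouse_beta.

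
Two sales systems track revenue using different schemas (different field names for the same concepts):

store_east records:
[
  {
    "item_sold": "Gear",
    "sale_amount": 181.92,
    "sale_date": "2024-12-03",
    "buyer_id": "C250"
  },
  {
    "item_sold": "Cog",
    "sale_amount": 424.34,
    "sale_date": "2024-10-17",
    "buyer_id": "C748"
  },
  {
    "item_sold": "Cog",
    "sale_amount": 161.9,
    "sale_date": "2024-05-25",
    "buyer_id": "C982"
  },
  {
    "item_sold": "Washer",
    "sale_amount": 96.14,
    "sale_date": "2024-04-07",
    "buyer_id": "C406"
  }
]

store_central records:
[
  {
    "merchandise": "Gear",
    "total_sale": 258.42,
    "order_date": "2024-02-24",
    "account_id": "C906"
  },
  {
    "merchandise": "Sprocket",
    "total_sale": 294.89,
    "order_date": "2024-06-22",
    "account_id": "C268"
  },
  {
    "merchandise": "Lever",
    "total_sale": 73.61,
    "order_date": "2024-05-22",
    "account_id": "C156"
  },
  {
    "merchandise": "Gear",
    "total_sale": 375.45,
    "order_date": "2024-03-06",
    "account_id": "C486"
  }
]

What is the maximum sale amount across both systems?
424.34

Reconcile: "sale_amount" (store_east) = "total_sale" (store_central) = sale amount

Maximum in store_east: 424.34
Maximum in store_central: 375.45

Overall maximum: max(424.34, 375.45) = 424.34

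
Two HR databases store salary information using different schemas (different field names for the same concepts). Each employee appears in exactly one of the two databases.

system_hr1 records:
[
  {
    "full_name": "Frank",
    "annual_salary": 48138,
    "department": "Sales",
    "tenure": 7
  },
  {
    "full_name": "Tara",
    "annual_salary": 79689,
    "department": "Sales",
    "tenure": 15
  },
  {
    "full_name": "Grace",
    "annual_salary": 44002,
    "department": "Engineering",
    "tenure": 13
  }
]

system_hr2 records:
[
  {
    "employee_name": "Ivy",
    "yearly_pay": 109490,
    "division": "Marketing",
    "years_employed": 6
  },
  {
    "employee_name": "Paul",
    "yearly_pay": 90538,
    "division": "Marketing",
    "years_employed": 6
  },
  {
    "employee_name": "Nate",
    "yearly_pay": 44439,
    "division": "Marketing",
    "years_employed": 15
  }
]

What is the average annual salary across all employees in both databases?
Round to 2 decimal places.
69382.67

Schema mapping: "annual_salary" (system_hr1) = "yearly_pay" (system_hr2) = annual salary

All salaries: [48138, 79689, 44002, 109490, 90538, 44439]
Sum: 416296
Count: 6
Average: 416296 / 6 = 69382.67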